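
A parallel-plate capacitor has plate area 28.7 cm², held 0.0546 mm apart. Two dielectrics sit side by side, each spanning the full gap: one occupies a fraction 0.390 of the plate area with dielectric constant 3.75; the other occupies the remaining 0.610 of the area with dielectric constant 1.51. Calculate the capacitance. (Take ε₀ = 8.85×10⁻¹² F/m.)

C ≈ 1.11 nF

A = 28.7 cm² = 2.87×10⁻³ m².
Side-by-side slabs ⇒ two capacitors in parallel, each spanning the full gap.
C₁ = κ₁ε₀A₁/d = 3.75 × 8.85×10⁻¹² × 1.12×10⁻³ / 5.46×10⁻⁵ = 6.80×10⁻¹⁰ F.
C₂ = κ₂ε₀A₂/d = 1.51 × 8.85×10⁻¹² × 1.75×10⁻³ / 5.46×10⁻⁵ = 4.28×10⁻¹⁰ F.
C = C₁ + C₂ = 1.11×10⁻⁹ F.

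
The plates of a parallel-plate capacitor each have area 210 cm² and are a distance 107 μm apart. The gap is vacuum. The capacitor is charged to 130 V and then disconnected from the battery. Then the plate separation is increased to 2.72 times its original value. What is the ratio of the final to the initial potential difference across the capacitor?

2.72

Isolated ⇒ Q is held fixed.
C₂ = 0.368 C₁ and V = Q/C, so V₂/V₁ = C₁/C₂ = 2.72.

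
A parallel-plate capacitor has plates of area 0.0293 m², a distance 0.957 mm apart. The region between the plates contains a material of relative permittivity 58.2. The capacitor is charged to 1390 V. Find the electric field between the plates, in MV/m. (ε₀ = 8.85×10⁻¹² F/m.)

E ≈ 1.45 MV/m

E = V/d = 1390 / 9.57×10⁻⁴ = 1.45×10⁶ V/m.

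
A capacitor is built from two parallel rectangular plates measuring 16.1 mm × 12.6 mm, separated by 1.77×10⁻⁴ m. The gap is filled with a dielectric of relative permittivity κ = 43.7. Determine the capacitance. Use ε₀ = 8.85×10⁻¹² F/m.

C ≈ 443 pF

A = 16.1 × 12.6 mm² = 2.03×10⁻⁴ m².
C = κε₀A/d = 43.7 × 8.85×10⁻¹² × 2.03×10⁻⁴ / 1.77×10⁻⁴ = 4.43×10⁻¹⁰ F.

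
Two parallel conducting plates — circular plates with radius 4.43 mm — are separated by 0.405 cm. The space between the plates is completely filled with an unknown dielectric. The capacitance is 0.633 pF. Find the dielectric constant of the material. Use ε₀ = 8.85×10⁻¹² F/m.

4.70

A = π(4.43 mm)² = 6.17×10⁻⁵ m².
κ = Cd/(ε₀A) = 6.33×10⁻¹³ × 4.05×10⁻³ / (8.85×10⁻¹² × 6.17×10⁻⁵) = 4.70.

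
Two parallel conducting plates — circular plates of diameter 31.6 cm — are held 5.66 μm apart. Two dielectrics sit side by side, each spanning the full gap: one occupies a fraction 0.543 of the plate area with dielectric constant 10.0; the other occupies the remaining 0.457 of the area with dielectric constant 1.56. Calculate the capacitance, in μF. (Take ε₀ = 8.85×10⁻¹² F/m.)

A = π(31.6/2 cm)² = 7.84×10⁻² m².
Side-by-side slabs ⇒ two capacitors in parallel, each spanning the full gap.
C₁ = κ₁ε₀A₁/d = 10.0 × 8.85×10⁻¹² × 4.26×10⁻² / 5.66×10⁻⁶ = 6.66×10⁻⁷ F.
C₂ = κ₂ε₀A₂/d = 1.56 × 8.85×10⁻¹² × 3.58×10⁻² / 5.66×10⁻⁶ = 8.74×10⁻⁸ F.
C = C₁ + C₂ = 7.53×10⁻⁷ F.

C ≈ 0.753 μF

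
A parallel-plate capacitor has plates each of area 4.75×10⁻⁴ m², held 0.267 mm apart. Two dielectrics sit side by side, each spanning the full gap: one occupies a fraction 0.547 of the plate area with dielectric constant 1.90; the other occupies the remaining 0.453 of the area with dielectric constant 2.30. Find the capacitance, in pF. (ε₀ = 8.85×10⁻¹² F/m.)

C ≈ 32.8 pF

Side-by-side slabs ⇒ two capacitors in parallel, each spanning the full gap.
C₁ = κ₁ε₀A₁/d = 1.90 × 8.85×10⁻¹² × 2.60×10⁻⁴ / 2.67×10⁻⁴ = 1.64×10⁻¹¹ F.
C₂ = κ₂ε₀A₂/d = 2.30 × 8.85×10⁻¹² × 2.15×10⁻⁴ / 2.67×10⁻⁴ = 1.64×10⁻¹¹ F.
C = C₁ + C₂ = 3.28×10⁻¹¹ F.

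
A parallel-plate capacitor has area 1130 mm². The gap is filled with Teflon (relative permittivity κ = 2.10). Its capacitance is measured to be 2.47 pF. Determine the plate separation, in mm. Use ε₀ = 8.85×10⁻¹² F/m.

d ≈ 8.50 mm

A = 1130 mm² = 1.13×10⁻³ m².
d = κε₀A/C = 2.10 × 8.85×10⁻¹² × 1.13×10⁻³ / 2.47×10⁻¹² = 8.50×10⁻³ m.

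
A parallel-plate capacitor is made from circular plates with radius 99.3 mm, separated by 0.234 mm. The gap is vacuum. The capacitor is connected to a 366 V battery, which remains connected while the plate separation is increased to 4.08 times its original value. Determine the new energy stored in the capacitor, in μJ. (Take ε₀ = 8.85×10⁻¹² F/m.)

A = π(99.3 mm)² = 3.10×10⁻² m².
Initially C₁ = ε₀A/d = 8.85×10⁻¹² × 3.10×10⁻² / 2.34×10⁻⁴ = 1.17×10⁻⁹ F.
U₁ = 7.85×10⁻⁵ J.
Battery connected ⇒ V is held fixed. C₂ = 0.245 C₁ and U = ½CV², so U₂/U₁ = C₂/C₁ = 0.245.
U₂ = 0.245 × 7.85×10⁻⁵ = 1.92×10⁻⁵ J.

19.2 μJ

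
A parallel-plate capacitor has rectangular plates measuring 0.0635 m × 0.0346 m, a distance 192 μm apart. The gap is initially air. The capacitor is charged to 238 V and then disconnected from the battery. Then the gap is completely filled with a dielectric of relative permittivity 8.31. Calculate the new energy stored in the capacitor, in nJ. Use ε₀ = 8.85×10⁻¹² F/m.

U ≈ 345 nJ

A = 0.0635 × 0.0346 m² = 2.20×10⁻³ m².
Initially C₁ = ε₀A/d = 8.85×10⁻¹² × 2.20×10⁻³ / 1.92×10⁻⁴ = 1.01×10⁻¹⁰ F.
U₁ = 2.87×10⁻⁶ J.
Isolated ⇒ Q is held fixed. C₂ = 8.31 C₁ and U = Q²/(2C), so U₂/U₁ = C₁/C₂ = 0.120.
U₂ = 0.120 × 2.87×10⁻⁶ = 3.45×10⁻⁷ J.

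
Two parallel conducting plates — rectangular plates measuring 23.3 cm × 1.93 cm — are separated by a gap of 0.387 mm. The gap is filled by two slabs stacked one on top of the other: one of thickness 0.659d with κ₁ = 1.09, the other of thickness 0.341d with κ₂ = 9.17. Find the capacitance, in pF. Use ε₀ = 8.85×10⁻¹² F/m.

A = 23.3 × 1.93 cm² = 4.50×10⁻³ m².
Stacked slabs ⇒ two capacitors in series, each with the full plate area.
C₁ = κ₁ε₀A/d₁ = 1.09 × 8.85×10⁻¹² × 4.50×10⁻³ / 2.55×10⁻⁴ = 1.70×10⁻¹⁰ F.
C₂ = κ₂ε₀A/d₂ = 9.17 × 8.85×10⁻¹² × 4.50×10⁻³ / 1.32×10⁻⁴ = 2.77×10⁻⁹ F.
C = (1/C₁ + 1/C₂)⁻¹ = 1.60×10⁻¹⁰ F.

C ≈ 160 pF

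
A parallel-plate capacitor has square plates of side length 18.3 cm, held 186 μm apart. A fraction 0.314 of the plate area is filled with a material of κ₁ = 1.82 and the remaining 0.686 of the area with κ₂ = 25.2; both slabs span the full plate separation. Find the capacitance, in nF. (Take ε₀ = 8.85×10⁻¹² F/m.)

28.5 nF

A = (18.3 cm)² = 3.35×10⁻² m².
Side-by-side slabs ⇒ two capacitors in parallel, each spanning the full gap.
C₁ = κ₁ε₀A₁/d = 1.82 × 8.85×10⁻¹² × 1.05×10⁻² / 1.86×10⁻⁴ = 9.11×10⁻¹⁰ F.
C₂ = κ₂ε₀A₂/d = 25.2 × 8.85×10⁻¹² × 2.30×10⁻² / 1.86×10⁻⁴ = 2.75×10⁻⁸ F.
C = C₁ + C₂ = 2.85×10⁻⁸ F.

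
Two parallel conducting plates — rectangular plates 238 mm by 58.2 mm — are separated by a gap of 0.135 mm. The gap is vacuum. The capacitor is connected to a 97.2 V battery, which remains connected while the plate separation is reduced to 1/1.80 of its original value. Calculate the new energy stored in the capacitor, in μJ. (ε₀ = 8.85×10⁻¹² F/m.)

7.72 μJ

A = 238 × 58.2 mm² = 1.39×10⁻² m².
Initially C₁ = ε₀A/d = 8.85×10⁻¹² × 1.39×10⁻² / 1.35×10⁻⁴ = 9.08×10⁻¹⁰ F.
U₁ = 4.29×10⁻⁶ J.
Battery connected ⇒ V is held fixed. C₂ = 1.80 C₁ and U = ½CV², so U₂/U₁ = C₂/C₁ = 1.80.
U₂ = 1.80 × 4.29×10⁻⁶ = 7.72×10⁻⁶ J.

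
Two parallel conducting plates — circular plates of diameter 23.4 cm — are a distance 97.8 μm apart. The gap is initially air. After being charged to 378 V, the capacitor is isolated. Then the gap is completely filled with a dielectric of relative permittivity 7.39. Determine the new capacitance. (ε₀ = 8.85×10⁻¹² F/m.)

28.8 nF

A = π(23.4/2 cm)² = 4.30×10⁻² m².
Initially C₁ = ε₀A/d = 8.85×10⁻¹² × 4.30×10⁻² / 9.78×10⁻⁵ = 3.89×10⁻⁹ F.
C = κε₀A/d scales with κ, so C₂/C₁ = κ = 7.39.
C₂ = 7.39 × 3.89×10⁻⁹ = 2.88×10⁻⁸ F.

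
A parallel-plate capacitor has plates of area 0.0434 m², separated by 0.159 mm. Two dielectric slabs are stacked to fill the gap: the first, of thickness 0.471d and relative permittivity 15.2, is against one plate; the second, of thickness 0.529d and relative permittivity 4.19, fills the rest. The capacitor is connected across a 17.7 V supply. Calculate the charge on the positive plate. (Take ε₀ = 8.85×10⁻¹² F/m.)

Stacked slabs ⇒ two capacitors in series, each with the full plate area.
C₁ = κ₁ε₀A/d₁ = 15.2 × 8.85×10⁻¹² × 4.34×10⁻² / 7.49×10⁻⁵ = 7.80×10⁻⁸ F.
C₂ = κ₂ε₀A/d₂ = 4.19 × 8.85×10⁻¹² × 4.34×10⁻² / 8.41×10⁻⁵ = 1.91×10⁻⁸ F.
C = (1/C₁ + 1/C₂)⁻¹ = 1.54×10⁻⁸ F.
Q = CV = 1.54×10⁻⁸ × 17.7 = 2.72×10⁻⁷ C.

Q ≈ 272 nC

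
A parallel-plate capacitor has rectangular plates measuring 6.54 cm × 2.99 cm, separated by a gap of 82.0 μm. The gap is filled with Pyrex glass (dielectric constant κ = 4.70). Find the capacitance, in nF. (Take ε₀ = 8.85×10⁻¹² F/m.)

C ≈ 0.992 nF

A = 6.54 × 2.99 cm² = 1.96×10⁻³ m².
C = κε₀A/d = 4.70 × 8.85×10⁻¹² × 1.96×10⁻³ / 8.20×10⁻⁵ = 9.92×10⁻¹⁰ F.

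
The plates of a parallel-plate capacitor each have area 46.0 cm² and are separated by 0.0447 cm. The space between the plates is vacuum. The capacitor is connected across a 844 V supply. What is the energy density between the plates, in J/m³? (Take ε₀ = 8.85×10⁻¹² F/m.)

u ≈ 15.8 J/m³

E = V/d = 844 / 4.47×10⁻⁴ = 1.89×10⁶ V/m.
u = ½ε₀E² = ½ × 8.85×10⁻¹² × (1.89×10⁶)² = 15.8 J/m³.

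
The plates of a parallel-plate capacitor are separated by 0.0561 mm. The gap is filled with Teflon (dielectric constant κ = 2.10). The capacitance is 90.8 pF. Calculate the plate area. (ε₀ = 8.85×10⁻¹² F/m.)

A ≈ 274 mm²

A = Cd/(κε₀) = 9.08×10⁻¹¹ × 5.61×10⁻⁵ / (2.10 × 8.85×10⁻¹²) = 2.74×10⁻⁴ m².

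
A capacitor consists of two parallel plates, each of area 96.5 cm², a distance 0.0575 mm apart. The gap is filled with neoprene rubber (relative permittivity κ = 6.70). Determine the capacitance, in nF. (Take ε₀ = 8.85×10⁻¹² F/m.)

A = 96.5 cm² = 9.65×10⁻³ m².
C = κε₀A/d = 6.70 × 8.85×10⁻¹² × 9.65×10⁻³ / 5.75×10⁻⁵ = 9.95×10⁻⁹ F.

9.95 nF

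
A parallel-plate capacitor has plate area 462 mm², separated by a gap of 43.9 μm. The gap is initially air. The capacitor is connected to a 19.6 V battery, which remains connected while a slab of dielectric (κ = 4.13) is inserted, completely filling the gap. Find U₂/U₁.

Battery connected ⇒ V is held fixed.
C₂ = 4.13 C₁ and U = ½CV², so U₂/U₁ = C₂/C₁ = 4.13.

U₂/U₁ ≈ 4.13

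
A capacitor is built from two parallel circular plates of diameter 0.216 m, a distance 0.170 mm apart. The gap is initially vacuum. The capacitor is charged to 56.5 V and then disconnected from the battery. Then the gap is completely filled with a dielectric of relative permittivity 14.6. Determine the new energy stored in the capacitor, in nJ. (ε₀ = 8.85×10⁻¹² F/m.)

A = π(0.216/2 m)² = 3.66×10⁻² m².
Initially C₁ = ε₀A/d = 8.85×10⁻¹² × 3.66×10⁻² / 1.70×10⁻⁴ = 1.91×10⁻⁹ F.
U₁ = 3.04×10⁻⁶ J.
Isolated ⇒ Q is held fixed. C₂ = 14.6 C₁ and U = Q²/(2C), so U₂/U₁ = C₁/C₂ = 0.0685.
U₂ = 0.0685 × 3.04×10⁻⁶ = 2.09×10⁻⁷ J.

U ≈ 209 nJ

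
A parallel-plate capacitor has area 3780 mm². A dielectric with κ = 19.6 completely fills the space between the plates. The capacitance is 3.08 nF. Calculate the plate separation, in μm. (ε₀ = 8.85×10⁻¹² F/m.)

213 μm

A = 3780 mm² = 3.78×10⁻³ m².
d = κε₀A/C = 19.6 × 8.85×10⁻¹² × 3.78×10⁻³ / 3.08×10⁻⁹ = 2.13×10⁻⁴ m.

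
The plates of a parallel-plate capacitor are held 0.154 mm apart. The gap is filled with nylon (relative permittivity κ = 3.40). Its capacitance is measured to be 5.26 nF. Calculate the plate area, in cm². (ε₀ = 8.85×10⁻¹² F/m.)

A = Cd/(κε₀) = 5.26×10⁻⁹ × 1.54×10⁻⁴ / (3.40 × 8.85×10⁻¹²) = 2.69×10⁻² m².

A ≈ 269 cm²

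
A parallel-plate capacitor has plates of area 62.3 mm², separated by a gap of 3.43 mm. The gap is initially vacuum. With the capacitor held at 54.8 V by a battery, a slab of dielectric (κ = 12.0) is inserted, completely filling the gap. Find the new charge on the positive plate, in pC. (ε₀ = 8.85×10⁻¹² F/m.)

A = 62.3 mm² = 6.23×10⁻⁵ m².
Initially C₁ = ε₀A/d = 8.85×10⁻¹² × 6.23×10⁻⁵ / 3.43×10⁻³ = 1.61×10⁻¹³ F.
Q₁ = 8.81×10⁻¹² C.
Battery connected ⇒ V is held fixed. C₂ = 12.0 C₁ and Q = CV, so Q₂/Q₁ = C₂/C₁ = 12.0.
Q₂ = 12.0 × 8.81×10⁻¹² = 1.06×10⁻¹⁰ C.

Q ≈ 106 pC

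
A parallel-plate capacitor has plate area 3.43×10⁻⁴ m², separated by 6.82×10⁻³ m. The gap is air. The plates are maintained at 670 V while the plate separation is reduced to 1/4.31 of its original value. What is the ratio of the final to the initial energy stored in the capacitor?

Battery connected ⇒ V is held fixed.
C₂ = 4.31 C₁ and U = ½CV², so U₂/U₁ = C₂/C₁ = 4.31.

4.31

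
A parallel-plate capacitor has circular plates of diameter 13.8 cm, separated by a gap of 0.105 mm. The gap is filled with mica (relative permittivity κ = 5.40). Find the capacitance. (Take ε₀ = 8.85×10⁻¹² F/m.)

A = π(13.8/2 cm)² = 1.50×10⁻² m².
C = κε₀A/d = 5.40 × 8.85×10⁻¹² × 1.50×10⁻² / 1.05×10⁻⁴ = 6.81×10⁻⁹ F.

6.81 nF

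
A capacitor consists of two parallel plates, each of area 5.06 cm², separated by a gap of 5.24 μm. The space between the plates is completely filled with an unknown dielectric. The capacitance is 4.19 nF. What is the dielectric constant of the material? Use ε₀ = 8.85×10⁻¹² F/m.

A = 5.06 cm² = 5.06×10⁻⁴ m².
κ = Cd/(ε₀A) = 4.19×10⁻⁹ × 5.24×10⁻⁶ / (8.85×10⁻¹² × 5.06×10⁻⁴) = 4.90.

4.90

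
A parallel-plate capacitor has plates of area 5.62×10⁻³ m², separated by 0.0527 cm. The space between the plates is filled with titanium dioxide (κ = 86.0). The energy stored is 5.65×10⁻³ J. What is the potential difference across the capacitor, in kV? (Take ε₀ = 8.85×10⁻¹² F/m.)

V ≈ 1.18 kV

C = κε₀A/d = 86.0 × 8.85×10⁻¹² × 5.62×10⁻³ / 5.27×10⁻⁴ = 8.12×10⁻⁹ F.
V = √(2U/C) = √(2 × 5.65×10⁻³ / 8.12×10⁻⁹) = 1.18×10³ V.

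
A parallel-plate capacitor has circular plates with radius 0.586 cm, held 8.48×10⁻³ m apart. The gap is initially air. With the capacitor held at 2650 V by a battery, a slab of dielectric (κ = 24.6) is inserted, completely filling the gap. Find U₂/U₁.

Battery connected ⇒ V is held fixed.
C₂ = 24.6 C₁ and U = ½CV², so U₂/U₁ = C₂/C₁ = 24.6.

24.6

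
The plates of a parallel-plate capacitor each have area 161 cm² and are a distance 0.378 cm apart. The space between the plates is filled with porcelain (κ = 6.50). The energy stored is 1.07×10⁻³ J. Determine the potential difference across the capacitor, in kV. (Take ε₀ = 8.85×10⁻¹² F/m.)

V ≈ 2.96 kV

A = 161 cm² = 1.61×10⁻² m².
C = κε₀A/d = 6.50 × 8.85×10⁻¹² × 1.61×10⁻² / 3.78×10⁻³ = 2.45×10⁻¹⁰ F.
V = √(2U/C) = √(2 × 1.07×10⁻³ / 2.45×10⁻¹⁰) = 2.96×10³ V.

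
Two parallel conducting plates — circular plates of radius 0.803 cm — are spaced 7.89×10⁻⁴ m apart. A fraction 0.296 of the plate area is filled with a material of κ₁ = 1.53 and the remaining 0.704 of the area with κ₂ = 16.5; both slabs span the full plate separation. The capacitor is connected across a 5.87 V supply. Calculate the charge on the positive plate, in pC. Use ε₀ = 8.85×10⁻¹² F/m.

Q ≈ 161 pC

A = π(0.803 cm)² = 2.03×10⁻⁴ m².
Side-by-side slabs ⇒ two capacitors in parallel, each spanning the full gap.
C₁ = κ₁ε₀A₁/d = 1.53 × 8.85×10⁻¹² × 6.00×10⁻⁵ / 7.89×10⁻⁴ = 1.03×10⁻¹² F.
C₂ = κ₂ε₀A₂/d = 16.5 × 8.85×10⁻¹² × 1.43×10⁻⁴ / 7.89×10⁻⁴ = 2.64×10⁻¹¹ F.
C = C₁ + C₂ = 2.74×10⁻¹¹ F.
Q = CV = 2.74×10⁻¹¹ × 5.87 = 1.61×10⁻¹⁰ C.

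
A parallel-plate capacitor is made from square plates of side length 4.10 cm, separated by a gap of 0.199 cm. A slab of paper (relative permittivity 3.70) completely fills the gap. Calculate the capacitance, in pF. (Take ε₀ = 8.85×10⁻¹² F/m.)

A = (4.10 cm)² = 1.68×10⁻³ m².
C = κε₀A/d = 3.70 × 8.85×10⁻¹² × 1.68×10⁻³ / 1.99×10⁻³ = 2.77×10⁻¹¹ F.

27.7 pF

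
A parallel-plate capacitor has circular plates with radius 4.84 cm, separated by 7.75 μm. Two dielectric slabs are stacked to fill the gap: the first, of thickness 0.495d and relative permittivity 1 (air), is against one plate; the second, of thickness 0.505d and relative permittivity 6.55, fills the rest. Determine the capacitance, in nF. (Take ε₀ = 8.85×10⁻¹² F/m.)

C ≈ 14.7 nF

A = π(4.84 cm)² = 7.36×10⁻³ m².
Stacked slabs ⇒ two capacitors in series, each with the full plate area.
C₁ = κ₁ε₀A/d₁ = 1.00 × 8.85×10⁻¹² × 7.36×10⁻³ / 3.84×10⁻⁶ = 1.70×10⁻⁸ F.
C₂ = κ₂ε₀A/d₂ = 6.55 × 8.85×10⁻¹² × 7.36×10⁻³ / 3.91×10⁻⁶ = 1.09×10⁻⁷ F.
C = (1/C₁ + 1/C₂)⁻¹ = 1.47×10⁻⁸ F.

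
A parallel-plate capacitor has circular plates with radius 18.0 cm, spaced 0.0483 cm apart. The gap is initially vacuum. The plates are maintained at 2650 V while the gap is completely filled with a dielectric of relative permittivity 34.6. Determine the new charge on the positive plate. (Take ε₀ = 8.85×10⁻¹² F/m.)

Q ≈ 171 μC

A = π(18.0 cm)² = 0.102 m².
Initially C₁ = ε₀A/d = 8.85×10⁻¹² × 0.102 / 4.83×10⁻⁴ = 1.87×10⁻⁹ F.
Q₁ = 4.94×10⁻⁶ C.
Battery connected ⇒ V is held fixed. C₂ = 34.6 C₁ and Q = CV, so Q₂/Q₁ = C₂/C₁ = 34.6.
Q₂ = 34.6 × 4.94×10⁻⁶ = 1.71×10⁻⁴ C.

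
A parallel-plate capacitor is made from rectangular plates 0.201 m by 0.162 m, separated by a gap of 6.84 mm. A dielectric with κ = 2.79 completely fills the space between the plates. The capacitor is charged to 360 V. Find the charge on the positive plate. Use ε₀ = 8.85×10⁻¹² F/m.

Q ≈ 42.3 nC

A = 0.201 × 0.162 m² = 3.26×10⁻² m².
C = κε₀A/d = 2.79 × 8.85×10⁻¹² × 3.26×10⁻² / 6.84×10⁻³ = 1.18×10⁻¹⁰ F.
Q = CV = 1.18×10⁻¹⁰ × 360 = 4.23×10⁻⁸ C.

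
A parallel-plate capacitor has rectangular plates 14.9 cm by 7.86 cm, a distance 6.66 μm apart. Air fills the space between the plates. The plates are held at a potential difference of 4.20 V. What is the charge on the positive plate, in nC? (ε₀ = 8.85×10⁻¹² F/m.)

A = 14.9 × 7.86 cm² = 1.17×10⁻² m².
C = ε₀A/d = 8.85×10⁻¹² × 1.17×10⁻² / 6.66×10⁻⁶ = 1.56×10⁻⁸ F.
Q = CV = 1.56×10⁻⁸ × 4.20 = 6.54×10⁻⁸ C.

65.4 nC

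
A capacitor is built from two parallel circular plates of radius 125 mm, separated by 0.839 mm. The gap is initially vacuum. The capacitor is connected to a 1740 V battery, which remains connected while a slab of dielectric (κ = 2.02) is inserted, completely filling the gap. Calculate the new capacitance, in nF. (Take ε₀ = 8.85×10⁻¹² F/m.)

C ≈ 1.05 nF

A = π(125 mm)² = 4.91×10⁻² m².
Initially C₁ = ε₀A/d = 8.85×10⁻¹² × 4.91×10⁻² / 8.39×10⁻⁴ = 5.18×10⁻¹⁰ F.
C = κε₀A/d scales with κ, so C₂/C₁ = κ = 2.02.
C₂ = 2.02 × 5.18×10⁻¹⁰ = 1.05×10⁻⁹ F.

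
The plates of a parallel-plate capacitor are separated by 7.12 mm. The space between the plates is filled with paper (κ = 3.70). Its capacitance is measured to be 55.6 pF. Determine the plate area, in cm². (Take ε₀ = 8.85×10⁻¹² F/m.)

A ≈ 121 cm²

A = Cd/(κε₀) = 5.56×10⁻¹¹ × 7.12×10⁻³ / (3.70 × 8.85×10⁻¹²) = 1.21×10⁻² m².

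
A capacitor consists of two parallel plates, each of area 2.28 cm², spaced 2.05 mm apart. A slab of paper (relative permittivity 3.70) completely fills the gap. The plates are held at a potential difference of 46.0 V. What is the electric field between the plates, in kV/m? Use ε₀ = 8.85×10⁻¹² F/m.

E ≈ 22.4 kV/m

E = V/d = 46.0 / 2.05×10⁻³ = 2.24×10⁴ V/m.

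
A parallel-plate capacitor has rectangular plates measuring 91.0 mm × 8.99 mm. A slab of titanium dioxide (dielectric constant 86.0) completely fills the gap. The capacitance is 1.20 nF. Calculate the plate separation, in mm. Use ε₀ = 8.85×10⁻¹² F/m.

d ≈ 0.519 mm

A = 91.0 × 8.99 mm² = 8.18×10⁻⁴ m².
d = κε₀A/C = 86.0 × 8.85×10⁻¹² × 8.18×10⁻⁴ / 1.20×10⁻⁹ = 5.19×10⁻⁴ m.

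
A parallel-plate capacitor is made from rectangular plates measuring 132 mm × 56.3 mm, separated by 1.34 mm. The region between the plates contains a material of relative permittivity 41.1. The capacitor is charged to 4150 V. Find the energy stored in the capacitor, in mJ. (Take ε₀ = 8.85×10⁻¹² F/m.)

U ≈ 17.4 mJ

A = 132 × 56.3 mm² = 7.43×10⁻³ m².
C = κε₀A/d = 41.1 × 8.85×10⁻¹² × 7.43×10⁻³ / 1.34×10⁻³ = 2.02×10⁻⁹ F.
U = ½CV² = ½ × 2.02×10⁻⁹ × (4150)² = 1.74×10⁻² J.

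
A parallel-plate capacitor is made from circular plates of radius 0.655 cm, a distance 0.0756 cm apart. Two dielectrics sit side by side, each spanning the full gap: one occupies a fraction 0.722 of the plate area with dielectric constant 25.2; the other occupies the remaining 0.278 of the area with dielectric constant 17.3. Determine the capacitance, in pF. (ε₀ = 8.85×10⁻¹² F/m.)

A = π(0.655 cm)² = 1.35×10⁻⁴ m².
Side-by-side slabs ⇒ two capacitors in parallel, each spanning the full gap.
C₁ = κ₁ε₀A₁/d = 25.2 × 8.85×10⁻¹² × 9.73×10⁻⁵ / 7.56×10⁻⁴ = 2.87×10⁻¹¹ F.
C₂ = κ₂ε₀A₂/d = 17.3 × 8.85×10⁻¹² × 3.75×10⁻⁵ / 7.56×10⁻⁴ = 7.59×10⁻¹² F.
C = C₁ + C₂ = 3.63×10⁻¹¹ F.

36.3 pF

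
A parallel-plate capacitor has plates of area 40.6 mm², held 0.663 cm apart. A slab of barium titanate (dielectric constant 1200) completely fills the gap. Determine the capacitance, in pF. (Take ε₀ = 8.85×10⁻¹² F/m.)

C ≈ 65.0 pF

A = 40.6 mm² = 4.06×10⁻⁵ m².
C = κε₀A/d = 1200 × 8.85×10⁻¹² × 4.06×10⁻⁵ / 6.63×10⁻³ = 6.50×10⁻¹¹ F.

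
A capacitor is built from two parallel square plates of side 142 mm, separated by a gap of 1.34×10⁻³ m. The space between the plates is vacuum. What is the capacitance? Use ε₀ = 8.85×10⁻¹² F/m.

C ≈ 133 pF

A = (142 mm)² = 2.02×10⁻² m².
C = ε₀A/d = 8.85×10⁻¹² × 2.02×10⁻² / 1.34×10⁻³ = 1.33×10⁻¹⁰ F.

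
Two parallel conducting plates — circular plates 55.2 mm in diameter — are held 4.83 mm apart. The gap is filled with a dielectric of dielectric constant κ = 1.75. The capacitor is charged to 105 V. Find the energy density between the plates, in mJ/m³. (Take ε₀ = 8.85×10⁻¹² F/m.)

u ≈ 3.66 mJ/m³

E = V/d = 105 / 4.83×10⁻³ = 2.17×10⁴ V/m.
u = ½κε₀E² = ½ × 1.75 × 8.85×10⁻¹² × (2.17×10⁴)² = 3.66×10⁻³ J/m³.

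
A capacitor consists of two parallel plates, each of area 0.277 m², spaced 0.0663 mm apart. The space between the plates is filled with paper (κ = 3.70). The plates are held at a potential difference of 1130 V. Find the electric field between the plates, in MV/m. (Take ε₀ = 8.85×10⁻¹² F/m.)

E = V/d = 1130 / 6.63×10⁻⁵ = 1.70×10⁷ V/m.

E ≈ 17.0 MV/m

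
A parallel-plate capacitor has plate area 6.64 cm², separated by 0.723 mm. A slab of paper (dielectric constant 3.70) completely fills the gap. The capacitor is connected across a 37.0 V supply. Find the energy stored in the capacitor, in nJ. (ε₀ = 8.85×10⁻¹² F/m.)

U ≈ 20.6 nJ

A = 6.64 cm² = 6.64×10⁻⁴ m².
C = κε₀A/d = 3.70 × 8.85×10⁻¹² × 6.64×10⁻⁴ / 7.23×10⁻⁴ = 3.01×10⁻¹¹ F.
U = ½CV² = ½ × 3.01×10⁻¹¹ × (37.0)² = 2.06×10⁻⁸ J.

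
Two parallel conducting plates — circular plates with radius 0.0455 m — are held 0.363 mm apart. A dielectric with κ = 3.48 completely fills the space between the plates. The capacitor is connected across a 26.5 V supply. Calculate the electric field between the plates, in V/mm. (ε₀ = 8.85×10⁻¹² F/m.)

E = V/d = 26.5 / 3.63×10⁻⁴ = 7.30×10⁴ V/m.

E ≈ 73.0 V/mm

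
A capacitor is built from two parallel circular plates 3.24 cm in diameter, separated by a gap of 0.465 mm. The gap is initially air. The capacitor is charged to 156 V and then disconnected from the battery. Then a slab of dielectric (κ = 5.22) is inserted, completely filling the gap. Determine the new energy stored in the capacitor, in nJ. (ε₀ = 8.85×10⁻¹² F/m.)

36.6 nJ

A = π(3.24/2 cm)² = 8.24×10⁻⁴ m².
Initially C₁ = ε₀A/d = 8.85×10⁻¹² × 8.24×10⁻⁴ / 4.65×10⁻⁴ = 1.57×10⁻¹¹ F.
U₁ = 1.91×10⁻⁷ J.
Isolated ⇒ Q is held fixed. C₂ = 5.22 C₁ and U = Q²/(2C), so U₂/U₁ = C₁/C₂ = 0.192.
U₂ = 0.192 × 1.91×10⁻⁷ = 3.66×10⁻⁸ J.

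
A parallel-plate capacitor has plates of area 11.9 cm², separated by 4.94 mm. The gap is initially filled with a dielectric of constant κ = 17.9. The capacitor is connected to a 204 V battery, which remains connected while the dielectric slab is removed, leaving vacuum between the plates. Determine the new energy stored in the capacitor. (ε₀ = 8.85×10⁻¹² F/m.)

A = 11.9 cm² = 1.19×10⁻³ m².
Initially C₁ = κε₀A/d = 17.9 × 8.85×10⁻¹² × 1.19×10⁻³ / 4.94×10⁻³ = 3.82×10⁻¹¹ F.
U₁ = 7.94×10⁻⁷ J.
Battery connected ⇒ V is held fixed. C₂ = 0.0559 C₁ and U = ½CV², so U₂/U₁ = C₂/C₁ = 0.0559.
U₂ = 0.0559 × 7.94×10⁻⁷ = 4.44×10⁻⁸ J.

U ≈ 44.4 nJ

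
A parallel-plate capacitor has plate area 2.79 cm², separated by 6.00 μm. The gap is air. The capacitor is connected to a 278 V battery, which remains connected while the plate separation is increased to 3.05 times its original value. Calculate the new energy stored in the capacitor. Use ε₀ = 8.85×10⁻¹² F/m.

5.21 μJ

A = 2.79 cm² = 2.79×10⁻⁴ m².
Initially C₁ = ε₀A/d = 8.85×10⁻¹² × 2.79×10⁻⁴ / 6.00×10⁻⁶ = 4.12×10⁻¹⁰ F.
U₁ = 1.59×10⁻⁵ J.
Battery connected ⇒ V is held fixed. C₂ = 0.328 C₁ and U = ½CV², so U₂/U₁ = C₂/C₁ = 0.328.
U₂ = 0.328 × 1.59×10⁻⁵ = 5.21×10⁻⁶ J.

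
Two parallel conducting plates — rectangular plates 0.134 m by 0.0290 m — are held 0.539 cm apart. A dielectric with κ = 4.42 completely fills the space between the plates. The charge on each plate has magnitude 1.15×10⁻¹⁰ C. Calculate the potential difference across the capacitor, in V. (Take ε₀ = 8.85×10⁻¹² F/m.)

A = 0.134 × 0.0290 m² = 3.89×10⁻³ m².
C = κε₀A/d = 4.42 × 8.85×10⁻¹² × 3.89×10⁻³ / 5.39×10⁻³ = 2.82×10⁻¹¹ F.
V = Q/C = 1.15×10⁻¹⁰ / 2.82×10⁻¹¹ = 4.08 V.

V ≈ 4.08 V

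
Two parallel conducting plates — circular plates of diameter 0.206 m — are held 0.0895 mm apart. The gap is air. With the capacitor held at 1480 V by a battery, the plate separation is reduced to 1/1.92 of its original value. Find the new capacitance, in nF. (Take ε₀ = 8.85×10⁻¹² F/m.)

6.33 nF

A = π(0.206/2 m)² = 3.33×10⁻² m².
Initially C₁ = ε₀A/d = 8.85×10⁻¹² × 3.33×10⁻² / 8.95×10⁻⁵ = 3.30×10⁻⁹ F.
C = ε₀A/d scales as 1/d, so C₂/C₁ = d₁/d₂ = 1.92.
C₂ = 1.92 × 3.30×10⁻⁹ = 6.33×10⁻⁹ F.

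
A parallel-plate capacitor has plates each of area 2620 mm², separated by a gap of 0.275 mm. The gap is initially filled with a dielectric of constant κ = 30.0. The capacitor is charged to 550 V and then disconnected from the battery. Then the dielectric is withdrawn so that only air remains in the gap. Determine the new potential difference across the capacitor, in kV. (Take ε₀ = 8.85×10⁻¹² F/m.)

V ≈ 16.5 kV

A = 2620 mm² = 2.62×10⁻³ m².
Initially C₁ = κε₀A/d = 30.0 × 8.85×10⁻¹² × 2.62×10⁻³ / 2.75×10⁻⁴ = 2.53×10⁻⁹ F.
V₁ = 5.50×10² V.
Isolated ⇒ Q is held fixed. C₂ = 0.0333 C₁ and V = Q/C, so V₂/V₁ = C₁/C₂ = 30.0.
V₂ = 30.0 × 5.50×10² = 1.65×10⁴ V.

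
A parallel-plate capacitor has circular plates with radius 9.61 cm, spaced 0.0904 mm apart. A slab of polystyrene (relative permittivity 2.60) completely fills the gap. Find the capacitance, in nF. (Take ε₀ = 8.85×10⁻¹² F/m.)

C ≈ 7.38 nF

A = π(9.61 cm)² = 2.90×10⁻² m².
C = κε₀A/d = 2.60 × 8.85×10⁻¹² × 2.90×10⁻² / 9.04×10⁻⁵ = 7.38×10⁻⁹ F.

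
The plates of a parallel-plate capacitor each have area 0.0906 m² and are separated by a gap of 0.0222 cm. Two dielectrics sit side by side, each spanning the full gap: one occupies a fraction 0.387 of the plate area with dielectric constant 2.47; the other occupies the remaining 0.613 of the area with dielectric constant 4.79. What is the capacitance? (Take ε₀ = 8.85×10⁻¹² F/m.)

Side-by-side slabs ⇒ two capacitors in parallel, each spanning the full gap.
C₁ = κ₁ε₀A₁/d = 2.47 × 8.85×10⁻¹² × 3.51×10⁻² / 2.22×10⁻⁴ = 3.45×10⁻⁹ F.
C₂ = κ₂ε₀A₂/d = 4.79 × 8.85×10⁻¹² × 5.55×10⁻² / 2.22×10⁻⁴ = 1.06×10⁻⁸ F.
C = C₁ + C₂ = 1.41×10⁻⁸ F.

14.1 nF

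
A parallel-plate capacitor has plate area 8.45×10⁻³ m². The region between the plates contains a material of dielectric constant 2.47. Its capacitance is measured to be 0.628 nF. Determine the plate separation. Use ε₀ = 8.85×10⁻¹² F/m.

d = κε₀A/C = 2.47 × 8.85×10⁻¹² × 8.45×10⁻³ / 6.28×10⁻¹⁰ = 2.94×10⁻⁴ m.

d ≈ 294 μm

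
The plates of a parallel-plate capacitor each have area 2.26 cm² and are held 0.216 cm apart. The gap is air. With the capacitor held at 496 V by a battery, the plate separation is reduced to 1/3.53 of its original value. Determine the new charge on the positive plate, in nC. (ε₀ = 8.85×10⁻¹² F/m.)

Q ≈ 1.62 nC

A = 2.26 cm² = 2.26×10⁻⁴ m².
Initially C₁ = ε₀A/d = 8.85×10⁻¹² × 2.26×10⁻⁴ / 2.16×10⁻³ = 9.26×10⁻¹³ F.
Q₁ = 4.59×10⁻¹⁰ C.
Battery connected ⇒ V is held fixed. C₂ = 3.53 C₁ and Q = CV, so Q₂/Q₁ = C₂/C₁ = 3.53.
Q₂ = 3.53 × 4.59×10⁻¹⁰ = 1.62×10⁻⁹ C.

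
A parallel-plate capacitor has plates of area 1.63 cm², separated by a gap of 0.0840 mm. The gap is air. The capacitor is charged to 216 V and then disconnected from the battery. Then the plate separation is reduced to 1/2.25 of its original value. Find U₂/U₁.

Isolated ⇒ Q is held fixed.
C₂ = 2.25 C₁ and U = Q²/(2C), so U₂/U₁ = C₁/C₂ = 0.444.

0.444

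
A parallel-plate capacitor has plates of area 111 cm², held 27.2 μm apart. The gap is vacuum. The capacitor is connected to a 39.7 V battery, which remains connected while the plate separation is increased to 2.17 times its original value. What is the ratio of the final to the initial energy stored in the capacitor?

U₂/U₁ ≈ 0.461

Battery connected ⇒ V is held fixed.
C₂ = 0.461 C₁ and U = ½CV², so U₂/U₁ = C₂/C₁ = 0.461.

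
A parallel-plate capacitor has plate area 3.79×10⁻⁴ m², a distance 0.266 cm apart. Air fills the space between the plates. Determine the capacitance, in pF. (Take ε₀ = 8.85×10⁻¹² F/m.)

1.26 pF

C = ε₀A/d = 8.85×10⁻¹² × 3.79×10⁻⁴ / 2.66×10⁻³ = 1.26×10⁻¹² F.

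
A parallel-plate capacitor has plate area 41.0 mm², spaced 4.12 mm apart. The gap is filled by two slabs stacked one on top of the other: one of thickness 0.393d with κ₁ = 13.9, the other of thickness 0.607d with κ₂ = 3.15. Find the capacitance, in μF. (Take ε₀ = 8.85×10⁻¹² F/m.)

A = 41.0 mm² = 4.10×10⁻⁵ m².
Stacked slabs ⇒ two capacitors in series, each with the full plate area.
C₁ = κ₁ε₀A/d₁ = 13.9 × 8.85×10⁻¹² × 4.10×10⁻⁵ / 1.62×10⁻³ = 3.11×10⁻¹² F.
C₂ = κ₂ε₀A/d₂ = 3.15 × 8.85×10⁻¹² × 4.10×10⁻⁵ / 2.50×10⁻³ = 4.57×10⁻¹³ F.
C = (1/C₁ + 1/C₂)⁻¹ = 3.99×10⁻¹³ F.

C ≈ 3.99×10⁻⁷ μF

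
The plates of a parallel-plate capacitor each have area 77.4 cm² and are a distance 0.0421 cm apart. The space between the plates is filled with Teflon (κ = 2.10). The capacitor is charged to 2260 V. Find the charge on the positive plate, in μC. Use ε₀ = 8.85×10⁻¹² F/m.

A = 77.4 cm² = 7.74×10⁻³ m².
C = κε₀A/d = 2.10 × 8.85×10⁻¹² × 7.74×10⁻³ / 4.21×10⁻⁴ = 3.42×10⁻¹⁰ F.
Q = CV = 3.42×10⁻¹⁰ × 2260 = 7.72×10⁻⁷ C.

0.772 μC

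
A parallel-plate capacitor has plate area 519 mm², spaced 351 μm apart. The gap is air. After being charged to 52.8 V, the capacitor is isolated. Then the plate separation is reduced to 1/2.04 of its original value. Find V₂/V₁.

V₂/V₁ ≈ 0.490

Isolated ⇒ Q is held fixed.
C₂ = 2.04 C₁ and V = Q/C, so V₂/V₁ = C₁/C₂ = 0.490.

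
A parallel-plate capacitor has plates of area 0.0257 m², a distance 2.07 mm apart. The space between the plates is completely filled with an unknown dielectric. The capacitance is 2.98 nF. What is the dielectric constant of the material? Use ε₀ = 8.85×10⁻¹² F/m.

κ = Cd/(ε₀A) = 2.98×10⁻⁹ × 2.07×10⁻³ / (8.85×10⁻¹² × 2.57×10⁻²) = 27.1.

27.1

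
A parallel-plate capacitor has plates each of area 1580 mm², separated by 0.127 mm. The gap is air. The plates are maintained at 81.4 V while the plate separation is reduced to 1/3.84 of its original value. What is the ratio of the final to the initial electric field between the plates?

Battery connected ⇒ V is held fixed.
E = V/d, so E₂/E₁ = d₁/d₂ = 3.84.

3.84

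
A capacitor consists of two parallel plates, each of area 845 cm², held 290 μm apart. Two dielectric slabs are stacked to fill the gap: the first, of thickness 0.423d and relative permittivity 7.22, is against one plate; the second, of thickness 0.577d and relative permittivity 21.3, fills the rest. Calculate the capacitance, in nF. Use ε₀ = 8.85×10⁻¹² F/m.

30.1 nF

A = 845 cm² = 8.45×10⁻² m².
Stacked slabs ⇒ two capacitors in series, each with the full plate area.
C₁ = κ₁ε₀A/d₁ = 7.22 × 8.85×10⁻¹² × 8.45×10⁻² / 1.23×10⁻⁴ = 4.40×10⁻⁸ F.
C₂ = κ₂ε₀A/d₂ = 21.3 × 8.85×10⁻¹² × 8.45×10⁻² / 1.67×10⁻⁴ = 9.52×10⁻⁸ F.
C = (1/C₁ + 1/C₂)⁻¹ = 3.01×10⁻⁸ F.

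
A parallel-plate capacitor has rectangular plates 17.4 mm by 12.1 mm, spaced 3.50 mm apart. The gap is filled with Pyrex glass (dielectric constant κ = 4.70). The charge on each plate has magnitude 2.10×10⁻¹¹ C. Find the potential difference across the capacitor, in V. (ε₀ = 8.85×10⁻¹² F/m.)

A = 17.4 × 12.1 mm² = 2.11×10⁻⁴ m².
C = κε₀A/d = 4.70 × 8.85×10⁻¹² × 2.11×10⁻⁴ / 3.50×10⁻³ = 2.50×10⁻¹² F.
V = Q/C = 2.10×10⁻¹¹ / 2.50×10⁻¹² = 8.39 V.

V ≈ 8.39 V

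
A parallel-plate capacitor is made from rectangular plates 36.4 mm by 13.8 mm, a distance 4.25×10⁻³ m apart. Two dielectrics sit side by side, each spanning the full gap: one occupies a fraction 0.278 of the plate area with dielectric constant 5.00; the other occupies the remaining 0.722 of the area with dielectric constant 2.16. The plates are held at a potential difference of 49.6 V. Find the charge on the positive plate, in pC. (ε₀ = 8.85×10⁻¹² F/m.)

153 pC

A = 36.4 × 13.8 mm² = 5.02×10⁻⁴ m².
Side-by-side slabs ⇒ two capacitors in parallel, each spanning the full gap.
C₁ = κ₁ε₀A₁/d = 5.00 × 8.85×10⁻¹² × 1.40×10⁻⁴ / 4.25×10⁻³ = 1.45×10⁻¹² F.
C₂ = κ₂ε₀A₂/d = 2.16 × 8.85×10⁻¹² × 3.63×10⁻⁴ / 4.25×10⁻³ = 1.63×10⁻¹² F.
C = C₁ + C₂ = 3.09×10⁻¹² F.
Q = CV = 3.09×10⁻¹² × 49.6 = 1.53×10⁻¹⁰ C.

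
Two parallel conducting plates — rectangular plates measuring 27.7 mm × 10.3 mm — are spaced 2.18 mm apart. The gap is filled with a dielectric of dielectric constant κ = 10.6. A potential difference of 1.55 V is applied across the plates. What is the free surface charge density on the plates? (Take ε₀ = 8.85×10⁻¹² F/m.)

A = 27.7 × 10.3 mm² = 2.85×10⁻⁴ m².
C = κε₀A/d = 10.6 × 8.85×10⁻¹² × 2.85×10⁻⁴ / 2.18×10⁻³ = 1.23×10⁻¹¹ F.
σ = Q/A = CV/A = 1.23×10⁻¹¹ × 1.55 / 2.85×10⁻⁴ = 6.67×10⁻⁸ C/m².

σ ≈ 66.7 nC/m²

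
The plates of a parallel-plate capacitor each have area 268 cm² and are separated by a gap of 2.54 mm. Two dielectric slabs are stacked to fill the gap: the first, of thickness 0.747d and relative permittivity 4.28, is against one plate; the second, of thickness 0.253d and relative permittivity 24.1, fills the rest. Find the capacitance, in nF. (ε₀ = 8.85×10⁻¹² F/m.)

A = 268 cm² = 2.68×10⁻² m².
Stacked slabs ⇒ two capacitors in series, each with the full plate area.
C₁ = κ₁ε₀A/d₁ = 4.28 × 8.85×10⁻¹² × 2.68×10⁻² / 1.90×10⁻³ = 5.35×10⁻¹⁰ F.
C₂ = κ₂ε₀A/d₂ = 24.1 × 8.85×10⁻¹² × 2.68×10⁻² / 6.43×10⁻⁴ = 8.89×10⁻⁹ F.
C = (1/C₁ + 1/C₂)⁻¹ = 5.05×10⁻¹⁰ F.

C ≈ 0.505 nF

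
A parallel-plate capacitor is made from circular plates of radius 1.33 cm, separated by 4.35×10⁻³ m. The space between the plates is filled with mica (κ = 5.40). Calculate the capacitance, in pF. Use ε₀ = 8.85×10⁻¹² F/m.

A = π(1.33 cm)² = 5.56×10⁻⁴ m².
C = κε₀A/d = 5.40 × 8.85×10⁻¹² × 5.56×10⁻⁴ / 4.35×10⁻³ = 6.11×10⁻¹² F.

6.11 pF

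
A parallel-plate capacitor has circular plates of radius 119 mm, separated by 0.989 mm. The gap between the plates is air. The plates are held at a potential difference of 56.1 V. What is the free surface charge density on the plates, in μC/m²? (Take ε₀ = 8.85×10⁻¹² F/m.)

σ ≈ 0.502 μC/m²

A = π(119 mm)² = 4.45×10⁻² m².
C = ε₀A/d = 8.85×10⁻¹² × 4.45×10⁻² / 9.89×10⁻⁴ = 3.98×10⁻¹⁰ F.
σ = Q/A = CV/A = 3.98×10⁻¹⁰ × 56.1 / 4.45×10⁻² = 5.02×10⁻⁷ C/m².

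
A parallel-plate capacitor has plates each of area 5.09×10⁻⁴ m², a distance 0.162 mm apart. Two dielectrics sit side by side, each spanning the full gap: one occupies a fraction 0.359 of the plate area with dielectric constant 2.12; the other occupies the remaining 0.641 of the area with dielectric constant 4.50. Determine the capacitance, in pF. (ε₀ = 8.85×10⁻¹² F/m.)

Side-by-side slabs ⇒ two capacitors in parallel, each spanning the full gap.
C₁ = κ₁ε₀A₁/d = 2.12 × 8.85×10⁻¹² × 1.83×10⁻⁴ / 1.62×10⁻⁴ = 2.12×10⁻¹¹ F.
C₂ = κ₂ε₀A₂/d = 4.50 × 8.85×10⁻¹² × 3.26×10⁻⁴ / 1.62×10⁻⁴ = 8.02×10⁻¹¹ F.
C = C₁ + C₂ = 1.01×10⁻¹⁰ F.

101 pF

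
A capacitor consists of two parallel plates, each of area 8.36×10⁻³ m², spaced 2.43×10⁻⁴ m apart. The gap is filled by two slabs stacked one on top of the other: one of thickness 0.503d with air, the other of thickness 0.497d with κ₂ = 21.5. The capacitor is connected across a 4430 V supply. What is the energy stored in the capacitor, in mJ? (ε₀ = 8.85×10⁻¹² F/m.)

Stacked slabs ⇒ two capacitors in series, each with the full plate area.
C₁ = κ₁ε₀A/d₁ = 1.00 × 8.85×10⁻¹² × 8.36×10⁻³ / 1.22×10⁻⁴ = 6.05×10⁻¹⁰ F.
C₂ = κ₂ε₀A/d₂ = 21.5 × 8.85×10⁻¹² × 8.36×10⁻³ / 1.21×10⁻⁴ = 1.32×10⁻⁸ F.
C = (1/C₁ + 1/C₂)⁻¹ = 5.79×10⁻¹⁰ F.
U = ½CV² = ½ × 5.79×10⁻¹⁰ × (4430)² = 5.68×10⁻³ J.

U ≈ 5.68 mJ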